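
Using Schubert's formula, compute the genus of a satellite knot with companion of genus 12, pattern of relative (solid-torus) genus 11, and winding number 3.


Schubert: g(satellite) = g_rel(pattern) + |winding| * g(companion),
where g_rel(pattern) is the genus of the pattern relative to the solid torus.
= 11 + 3 * 12
= 11 + 36 = 47

47


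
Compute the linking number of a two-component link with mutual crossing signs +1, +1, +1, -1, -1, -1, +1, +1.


Step 1: Count positive crossings: 5
Step 2: Count negative crossings: 3
Step 3: Sum of signs = 5 - 3 = 2
Step 4: Linking number = sum/2 = 2/2 = 1

1


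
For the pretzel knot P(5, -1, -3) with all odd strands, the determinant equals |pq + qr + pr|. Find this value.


Step 1: Compute pq + qr + pr.
pq = 5*(-1) = -5
qr = (-1)*(-3) = 3
pr = 5*(-3) = -15
pq + qr + pr = -5 + 3 + (-15) = -17
Step 2: Take absolute value.
det(P(5,-1,-3)) = |-17| = 17

17


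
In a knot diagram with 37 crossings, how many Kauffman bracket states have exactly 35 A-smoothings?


We choose which 35 of 37 crossings get A-smoothings.
C(37, 35) = 37! / (35! * 2!)
= 666

666


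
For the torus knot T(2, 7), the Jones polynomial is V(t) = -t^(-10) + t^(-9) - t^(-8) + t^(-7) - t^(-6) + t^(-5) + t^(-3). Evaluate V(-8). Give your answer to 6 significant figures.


Substituting t = -8 into V(t) = -t^(-10) + t^(-9) - t^(-8) + t^(-7) - t^(-6) + t^(-5) + t^(-3):
  (-)t^(-10) = -9.31323e-10
  (+)t^(-9) = -7.45058e-09
  (-)t^(-8) = -5.96046e-08
  (+)t^(-7) = -4.76837e-07
  (-)t^(-6) = -3.8147e-06
  (+)t^(-5) = -3.05176e-05
  (+)t^(-3) = -0.00195312
Sum = (-9.31323e-10) + (-7.45058e-09) + (-5.96046e-08) + (-4.76837e-07) + (-3.8147e-06) + (-3.05176e-05) + (-0.00195312)
= -0.001988002099
Rounded to 6 significant figures: -0.001988

-0.001988


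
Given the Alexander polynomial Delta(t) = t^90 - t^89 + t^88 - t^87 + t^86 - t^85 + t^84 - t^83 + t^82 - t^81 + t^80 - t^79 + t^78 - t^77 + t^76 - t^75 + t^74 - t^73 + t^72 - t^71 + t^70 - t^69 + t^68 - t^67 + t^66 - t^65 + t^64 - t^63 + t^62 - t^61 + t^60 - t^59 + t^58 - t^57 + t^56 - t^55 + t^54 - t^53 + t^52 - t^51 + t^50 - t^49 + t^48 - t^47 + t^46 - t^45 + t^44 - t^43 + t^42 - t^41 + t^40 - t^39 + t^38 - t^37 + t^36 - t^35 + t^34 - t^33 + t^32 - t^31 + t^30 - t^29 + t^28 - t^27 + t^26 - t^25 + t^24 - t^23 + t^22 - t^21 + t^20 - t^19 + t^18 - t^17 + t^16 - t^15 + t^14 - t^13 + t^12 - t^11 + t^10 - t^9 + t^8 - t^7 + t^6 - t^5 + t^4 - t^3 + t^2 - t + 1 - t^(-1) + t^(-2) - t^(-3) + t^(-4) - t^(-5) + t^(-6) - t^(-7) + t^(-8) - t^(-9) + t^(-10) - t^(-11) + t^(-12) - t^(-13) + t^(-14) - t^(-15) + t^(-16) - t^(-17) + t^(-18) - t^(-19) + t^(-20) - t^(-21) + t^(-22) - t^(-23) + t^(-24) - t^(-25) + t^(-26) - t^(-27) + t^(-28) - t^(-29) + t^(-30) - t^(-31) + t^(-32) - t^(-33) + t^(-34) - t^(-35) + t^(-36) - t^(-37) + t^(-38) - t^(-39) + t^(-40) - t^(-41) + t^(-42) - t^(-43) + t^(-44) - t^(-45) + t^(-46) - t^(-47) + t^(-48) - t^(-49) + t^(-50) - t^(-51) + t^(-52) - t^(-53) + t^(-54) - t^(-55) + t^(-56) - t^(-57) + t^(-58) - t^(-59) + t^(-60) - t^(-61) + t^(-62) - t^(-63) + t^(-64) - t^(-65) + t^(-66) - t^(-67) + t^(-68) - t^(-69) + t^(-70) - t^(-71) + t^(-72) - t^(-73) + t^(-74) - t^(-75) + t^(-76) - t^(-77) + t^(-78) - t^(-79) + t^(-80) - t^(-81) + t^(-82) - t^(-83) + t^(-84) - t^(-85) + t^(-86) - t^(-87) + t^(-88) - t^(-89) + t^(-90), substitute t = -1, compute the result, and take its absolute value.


Step 1: The polynomial has 181 terms with alternating signs, exponents from 90 down to -90.
Step 2: Substitute t = -1. The i-th term has coefficient (-1)^i and exponent (m-i),
  so its value is (-1)^i * (-1)^(m-i) = (-1)^m = 1 for every i.
Step 3: All 181 terms equal 1, so Delta(-1) = 181 * (1) = 181
Step 4: |Delta(-1)| = 181

181


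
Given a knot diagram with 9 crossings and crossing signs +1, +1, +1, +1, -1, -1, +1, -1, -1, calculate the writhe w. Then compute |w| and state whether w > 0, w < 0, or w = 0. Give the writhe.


Step 1: Count positive crossings (+1).
Positive crossings: 5
Step 2: Count negative crossings (-1).
Negative crossings: 4
Step 3: Writhe = (positive) - (negative)
w = 5 - 4 = 1
Step 4: |w| = 1, and w is positive

1


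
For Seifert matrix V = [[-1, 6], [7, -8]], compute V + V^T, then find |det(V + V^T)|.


Step 1: Form V + V^T where V = [[-1, 6], [7, -8]]
  V^T = [[-1, 7], [6, -8]]
  V + V^T = [[-2, 13], [13, -16]]
Step 2: det(V + V^T) = (-2)*(-16) - 13*13
  = 32 - 169 = -137
Step 3: Knot determinant = |det(V + V^T)| = |-137| = 137

137


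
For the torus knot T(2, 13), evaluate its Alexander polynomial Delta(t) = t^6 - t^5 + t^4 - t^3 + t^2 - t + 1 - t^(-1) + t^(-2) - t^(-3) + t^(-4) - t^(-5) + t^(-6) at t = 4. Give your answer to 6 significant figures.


Substituting t = 4 into Delta(t) = t^6 - t^5 + t^4 - t^3 + t^2 - t + 1 - t^(-1) + t^(-2) - t^(-3) + t^(-4) - t^(-5) + t^(-6):
Term values: (4096) + (-1024) + (256) + (-64) + (16) + (-4) + (1) + (-0.25) + (0.0625) + (-0.015625) + (0.00390625) + (-0.000976562) + (0.000244141)
Sum = 3276.800049
Rounded to 6 significant figures: 3276.8

3276.8


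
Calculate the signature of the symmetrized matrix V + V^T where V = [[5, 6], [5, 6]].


Step 1: V + V^T = [[10, 11], [11, 12]]
Step 2: trace = 22, det = -1
Step 3: Discriminant = 22^2 - 4*(-1) = 488
Step 4: Eigenvalues: 22.0454, -0.045361
Step 5: Signature = (# positive eigenvalues) - (# negative eigenvalues) = 0

0


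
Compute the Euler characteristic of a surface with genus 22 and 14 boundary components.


chi = 2 - 2g - b
= 2 - 2*22 - 14
= 2 - 44 - 14 = -56

-56


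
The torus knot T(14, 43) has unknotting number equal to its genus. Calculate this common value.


For a torus knot T(p,q), both the unknotting number and genus equal (p-1)(q-1)/2.
= (14-1)(43-1)/2
= 13*42/2
= 546/2 = 273

273


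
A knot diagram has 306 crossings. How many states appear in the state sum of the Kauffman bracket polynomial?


Each crossing contributes 2 choices (A-smoothing or B-smoothing).
Total states = 2^306 = 130370302485407109521180524058200202307293977194619920040712988758680403184853549195737432064

130370302485407109521180524058200202307293977194619920040712988758680403184853549195737432064


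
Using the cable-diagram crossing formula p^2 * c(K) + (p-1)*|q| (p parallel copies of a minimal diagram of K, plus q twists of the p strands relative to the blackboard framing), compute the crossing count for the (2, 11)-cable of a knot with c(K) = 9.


Step 1: Each of the c(K) crossings of the companion diagram becomes p*p = p^2 crossings among the p parallel strands, and each of the |q| twists s_1 s_2 ... s_(p-1) adds (p-1) crossings.
  Crossings = p^2 * c(K) + (p-1)*|q|
Step 2: = 2^2 * 9 + (2-1)*11
Step 3: = 4*9 + 1*11
Step 4: = 36 + 11 = 47

47


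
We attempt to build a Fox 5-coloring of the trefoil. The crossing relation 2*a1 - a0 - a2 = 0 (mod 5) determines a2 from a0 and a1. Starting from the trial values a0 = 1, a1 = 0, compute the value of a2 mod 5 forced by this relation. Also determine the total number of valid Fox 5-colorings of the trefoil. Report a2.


Step 1: Apply the given crossing relation 2*a1 - a0 - a2 = 0 (mod 5).
  a2 = 2*a1 - a0 mod 5
  a2 = 2*0 - 1 mod 5
  a2 = 0 - 1 mod 5
  a2 = -1 mod 5 = 4
Step 2: The trefoil has determinant 3.
  Number of Fox p-colorings (p prime) is p^2 if p = 3, else p.
  Since 5 does not divide 3, only trivial (constant) colorings exist.
  (So the trial a0 = 1, a1 = 0 with a0 != a1 does NOT extend to a valid coloring of the whole trefoil: the other two crossing relations require 3*(a1 - a0) = 0 (mod 5), which fails.)
  Total colorings = 5
Step 3: a2 = 4, total Fox 5-colorings = 5

4


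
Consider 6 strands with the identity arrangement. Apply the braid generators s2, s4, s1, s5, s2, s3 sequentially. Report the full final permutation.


Starting with identity [1, 2, 3, 4, 5, 6].
Apply generators in sequence:
  After s2: [1, 3, 2, 4, 5, 6]
  After s4: [1, 3, 2, 5, 4, 6]
  After s1: [3, 1, 2, 5, 4, 6]
  After s5: [3, 1, 2, 5, 6, 4]
  After s2: [3, 2, 1, 5, 6, 4]
  After s3: [3, 2, 5, 1, 6, 4]
Final permutation: [3, 2, 5, 1, 6, 4]

[3, 2, 5, 1, 6, 4]


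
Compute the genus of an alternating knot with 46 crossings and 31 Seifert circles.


For alternating knots, g = (c - s + 1)/2.
= (46 - 31 + 1)/2
= 16/2 = 8

8


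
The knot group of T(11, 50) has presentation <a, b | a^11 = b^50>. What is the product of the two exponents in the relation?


The relation is a^11 = b^50.
Product of exponents = 11 * 50
= 550

550


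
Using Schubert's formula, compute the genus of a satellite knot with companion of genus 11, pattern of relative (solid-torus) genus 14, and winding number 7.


Schubert: g(satellite) = g_rel(pattern) + |winding| * g(companion),
where g_rel(pattern) is the genus of the pattern relative to the solid torus.
= 14 + 7 * 11
= 14 + 77 = 91

91


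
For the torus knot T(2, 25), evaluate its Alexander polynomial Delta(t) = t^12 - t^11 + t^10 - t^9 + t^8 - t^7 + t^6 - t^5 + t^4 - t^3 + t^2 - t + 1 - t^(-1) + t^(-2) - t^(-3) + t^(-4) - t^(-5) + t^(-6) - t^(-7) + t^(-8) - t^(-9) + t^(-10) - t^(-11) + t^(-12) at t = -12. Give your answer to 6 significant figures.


Substituting t = -12 into Delta(t) = t^12 - t^11 + t^10 - t^9 + t^8 - t^7 + t^6 - t^5 + t^4 - t^3 + t^2 - t + 1 - t^(-1) + t^(-2) - t^(-3) + t^(-4) - t^(-5) + t^(-6) - t^(-7) + t^(-8) - t^(-9) + t^(-10) - t^(-11) + t^(-12):
Term values: (8916100448256) + (743008370688) + (61917364224) + (5159780352) + (429981696) + (35831808) + (2985984) + (248832) + (20736) + (1728) + (144) + (12) + (1) + (0.0833333) + (0.00694444) + (0.000578704) + (4.82253e-05) + (4.01878e-06) + (3.34898e-07) + (2.79082e-08) + (2.32568e-09) + (1.93807e-10) + (1.61506e-11) + (1.34588e-12) + (1.12157e-13)
Sum = 9.726655034e+12
Rounded to 6 significant figures: 9.72666e+12

9.72666e+12


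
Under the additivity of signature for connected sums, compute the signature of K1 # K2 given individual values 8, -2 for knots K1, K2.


The signature is additive under connected sum.
signature(K1 # K2) = (8) + (-2)
= 6

6


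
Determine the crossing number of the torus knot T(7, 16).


For a torus knot T(p, q) with gcd(p,q)=1,
the crossing number is min(p*(q-1), q*(p-1)).
p*(q-1) = 7*15 = 105
q*(p-1) = 16*6 = 96
min(105, 96) = 96

96


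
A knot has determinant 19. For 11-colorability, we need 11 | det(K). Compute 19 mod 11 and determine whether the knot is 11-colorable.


Step 1: A knot is p-colorable if and only if p divides its determinant.
Step 2: Compute 19 mod 11.
19 = 1 * 11 + 8
Step 3: 19 mod 11 = 8
Step 4: The knot is 11-colorable: no

8


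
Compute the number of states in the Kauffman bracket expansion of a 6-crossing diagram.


Each crossing contributes 2 choices (A-smoothing or B-smoothing).
Total states = 2^6 = 64

64


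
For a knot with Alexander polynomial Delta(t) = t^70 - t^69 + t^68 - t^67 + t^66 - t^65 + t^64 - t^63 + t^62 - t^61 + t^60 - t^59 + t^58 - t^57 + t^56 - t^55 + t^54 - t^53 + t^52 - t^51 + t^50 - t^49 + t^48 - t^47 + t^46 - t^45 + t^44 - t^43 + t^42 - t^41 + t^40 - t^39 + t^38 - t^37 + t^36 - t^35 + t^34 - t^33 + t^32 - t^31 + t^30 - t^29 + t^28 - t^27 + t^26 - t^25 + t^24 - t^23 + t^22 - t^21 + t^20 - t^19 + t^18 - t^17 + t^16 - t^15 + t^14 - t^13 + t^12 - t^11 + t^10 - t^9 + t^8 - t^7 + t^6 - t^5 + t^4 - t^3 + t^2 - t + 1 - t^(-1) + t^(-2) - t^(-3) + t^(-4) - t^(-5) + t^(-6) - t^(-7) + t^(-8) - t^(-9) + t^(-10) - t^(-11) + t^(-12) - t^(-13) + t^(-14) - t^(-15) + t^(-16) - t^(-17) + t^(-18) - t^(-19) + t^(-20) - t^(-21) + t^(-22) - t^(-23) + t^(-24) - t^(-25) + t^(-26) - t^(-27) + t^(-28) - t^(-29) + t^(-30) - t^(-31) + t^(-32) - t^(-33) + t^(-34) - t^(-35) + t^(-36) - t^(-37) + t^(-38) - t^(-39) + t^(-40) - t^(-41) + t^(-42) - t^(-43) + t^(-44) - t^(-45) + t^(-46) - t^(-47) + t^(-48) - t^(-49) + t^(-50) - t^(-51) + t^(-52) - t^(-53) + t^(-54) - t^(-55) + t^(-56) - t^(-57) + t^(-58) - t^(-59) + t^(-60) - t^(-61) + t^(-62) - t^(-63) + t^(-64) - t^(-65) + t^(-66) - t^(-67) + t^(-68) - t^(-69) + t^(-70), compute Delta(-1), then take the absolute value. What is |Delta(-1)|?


Step 1: The polynomial has 141 terms with alternating signs, exponents from 70 down to -70.
Step 2: Substitute t = -1. The i-th term has coefficient (-1)^i and exponent (m-i),
  so its value is (-1)^i * (-1)^(m-i) = (-1)^m = 1 for every i.
Step 3: All 141 terms equal 1, so Delta(-1) = 141 * (1) = 141
Step 4: |Delta(-1)| = 141

141


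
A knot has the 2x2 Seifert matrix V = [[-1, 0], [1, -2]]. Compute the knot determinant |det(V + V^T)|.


Step 1: Form V + V^T where V = [[-1, 0], [1, -2]]
  V^T = [[-1, 1], [0, -2]]
  V + V^T = [[-2, 1], [1, -4]]
Step 2: det(V + V^T) = (-2)*(-4) - 1*1
  = 8 - 1 = 7
Step 3: Knot determinant = |det(V + V^T)| = |7| = 7

7


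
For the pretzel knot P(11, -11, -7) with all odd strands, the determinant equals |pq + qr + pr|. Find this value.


Step 1: Compute pq + qr + pr.
pq = 11*(-11) = -121
qr = (-11)*(-7) = 77
pr = 11*(-7) = -77
pq + qr + pr = -121 + 77 + (-77) = -121
Step 2: Take absolute value.
det(P(11,-11,-7)) = |-121| = 121

121


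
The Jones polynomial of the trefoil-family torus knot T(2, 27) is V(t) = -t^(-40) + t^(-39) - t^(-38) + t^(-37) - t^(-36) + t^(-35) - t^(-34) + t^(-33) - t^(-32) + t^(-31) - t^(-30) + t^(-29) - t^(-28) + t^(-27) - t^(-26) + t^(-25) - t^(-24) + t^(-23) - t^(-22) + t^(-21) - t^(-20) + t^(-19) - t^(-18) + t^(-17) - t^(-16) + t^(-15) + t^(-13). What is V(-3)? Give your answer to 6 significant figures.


Substituting t = -3 into V(t) = -t^(-40) + t^(-39) - t^(-38) + t^(-37) - t^(-36) + t^(-35) - t^(-34) + t^(-33) - t^(-32) + t^(-31) - t^(-30) + t^(-29) - t^(-28) + t^(-27) - t^(-26) + t^(-25) - t^(-24) + t^(-23) - t^(-22) + t^(-21) - t^(-20) + t^(-19) - t^(-18) + t^(-17) - t^(-16) + t^(-15) + t^(-13):
  (-)t^(-40) = -8.22526e-20
  (+)t^(-39) = -2.46758e-19
  (-)t^(-38) = -7.40274e-19
  (+)t^(-37) = -2.22082e-18
  (-)t^(-36) = -6.66246e-18
  (+)t^(-35) = -1.99874e-17
  (-)t^(-34) = -5.99622e-17
  (+)t^(-33) = -1.79887e-16
  (-)t^(-32) = -5.3966e-16
  (+)t^(-31) = -1.61898e-15
  (-)t^(-30) = -4.85694e-15
  (+)t^(-29) = -1.45708e-14
  (-)t^(-28) = -4.37124e-14
  (+)t^(-27) = -1.31137e-13
  (-)t^(-26) = -3.93412e-13
  (+)t^(-25) = -1.18024e-12
  (-)t^(-24) = -3.54071e-12
  (+)t^(-23) = -1.06221e-11
  (-)t^(-22) = -3.18664e-11
  (+)t^(-21) = -9.55991e-11
  (-)t^(-20) = -2.86797e-10
  (+)t^(-19) = -8.60392e-10
  (-)t^(-18) = -2.58117e-09
  (+)t^(-17) = -7.74352e-09
  (-)t^(-16) = -2.32306e-08
  (+)t^(-15) = -6.96917e-08
  (+)t^(-13) = -6.27225e-07
Sum = (-8.22526e-20) + (-2.46758e-19) + (-7.40274e-19) + (-2.22082e-18) + (-6.66246e-18) + (-1.99874e-17) + (-5.99622e-17) + (-1.79887e-16) + (-5.3966e-16) + (-1.61898e-15) + (-4.85694e-15) + (-1.45708e-14) + (-4.37124e-14) + (-1.31137e-13) + (-3.93412e-13) + (-1.18024e-12) + (-3.54071e-12) + (-1.06221e-11) + (-3.18664e-11) + (-9.55991e-11) + (-2.86797e-10) + (-8.60392e-10) + (-2.58117e-09) + (-7.74352e-09) + (-2.32306e-08) + (-6.96917e-08) + (-6.27225e-07)
= -7.317630535e-07
Rounded to 6 significant figures: -7.31763e-07

-7.31763e-07


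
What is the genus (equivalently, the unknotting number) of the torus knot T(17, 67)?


For a torus knot T(p,q), both the unknotting number and genus equal (p-1)(q-1)/2.
= (17-1)(67-1)/2
= 16*66/2
= 1056/2 = 528

528


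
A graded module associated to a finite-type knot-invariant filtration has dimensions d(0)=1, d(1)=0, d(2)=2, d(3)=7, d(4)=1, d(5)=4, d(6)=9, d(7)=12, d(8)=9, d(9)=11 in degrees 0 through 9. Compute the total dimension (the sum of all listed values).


Total dimension = d(0) + d(1) + ... + d(9)
= 1 + 0 + 2 + 7 + 1 + 4 + 9 + 12 + 9 + 11
= 56

56


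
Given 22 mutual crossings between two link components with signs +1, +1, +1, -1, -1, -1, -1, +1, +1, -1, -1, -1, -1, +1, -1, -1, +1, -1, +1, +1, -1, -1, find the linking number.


Step 1: Count positive crossings: 9
Step 2: Count negative crossings: 13
Step 3: Sum of signs = 9 - 13 = -4
Step 4: Linking number = sum/2 = -4/2 = -2

-2


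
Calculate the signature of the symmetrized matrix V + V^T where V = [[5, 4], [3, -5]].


Step 1: V + V^T = [[10, 7], [7, -10]]
Step 2: trace = 0, det = -149
Step 3: Discriminant = 0^2 - 4*(-149) = 596
Step 4: Eigenvalues: 12.2066, -12.2066
Step 5: Signature = (# positive eigenvalues) - (# negative eigenvalues) = 0

0


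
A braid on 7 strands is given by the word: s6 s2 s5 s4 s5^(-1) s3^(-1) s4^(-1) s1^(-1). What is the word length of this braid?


The word length counts the number of generators (including inverses).
Listing each generator: s6, s2, s5, s4, s5^(-1), s3^(-1), s4^(-1), s1^(-1)
There are 8 generators in this braid word.

8


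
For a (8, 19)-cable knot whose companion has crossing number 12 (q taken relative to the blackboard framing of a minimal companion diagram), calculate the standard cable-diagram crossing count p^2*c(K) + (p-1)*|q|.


Step 1: Each of the c(K) crossings of the companion diagram becomes p*p = p^2 crossings among the p parallel strands, and each of the |q| twists s_1 s_2 ... s_(p-1) adds (p-1) crossings.
  Crossings = p^2 * c(K) + (p-1)*|q|
Step 2: = 8^2 * 12 + (8-1)*19
Step 3: = 64*12 + 7*19
Step 4: = 768 + 133 = 901

901


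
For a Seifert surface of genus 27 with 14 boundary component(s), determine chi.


chi = 2 - 2g - b
= 2 - 2*27 - 14
= 2 - 54 - 14 = -66

-66


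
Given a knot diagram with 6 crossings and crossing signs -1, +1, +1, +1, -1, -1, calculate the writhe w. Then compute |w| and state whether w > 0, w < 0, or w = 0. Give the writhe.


Step 1: Count positive crossings (+1).
Positive crossings: 3
Step 2: Count negative crossings (-1).
Negative crossings: 3
Step 3: Writhe = (positive) - (negative)
w = 3 - 3 = 0
Step 4: |w| = 0, and w is zero

0


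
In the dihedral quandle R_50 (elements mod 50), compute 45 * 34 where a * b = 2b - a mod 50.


45 * 34 = 2*34 - 45 mod 50
= 68 - 45 mod 50
= 23 mod 50 = 23

23


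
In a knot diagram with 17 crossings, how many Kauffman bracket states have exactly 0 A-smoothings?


We choose which 0 of 17 crossings get A-smoothings.
C(17, 0) = 17! / (0! * 17!)
= 1

1


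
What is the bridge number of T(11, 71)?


The bridge number of T(p,q) is min(p,q).
min(11, 71) = 11

11


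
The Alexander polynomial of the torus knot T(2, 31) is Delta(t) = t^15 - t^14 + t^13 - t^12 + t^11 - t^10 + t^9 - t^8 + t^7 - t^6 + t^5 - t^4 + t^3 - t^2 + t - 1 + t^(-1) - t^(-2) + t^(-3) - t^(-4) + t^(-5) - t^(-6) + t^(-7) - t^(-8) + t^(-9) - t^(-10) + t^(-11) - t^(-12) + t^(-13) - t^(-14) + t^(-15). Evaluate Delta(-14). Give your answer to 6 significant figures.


Substituting t = -14 into Delta(t) = t^15 - t^14 + t^13 - t^12 + t^11 - t^10 + t^9 - t^8 + t^7 - t^6 + t^5 - t^4 + t^3 - t^2 + t - 1 + t^(-1) - t^(-2) + t^(-3) - t^(-4) + t^(-5) - t^(-6) + t^(-7) - t^(-8) + t^(-9) - t^(-10) + t^(-11) - t^(-12) + t^(-13) - t^(-14) + t^(-15):
Term values: (-155568095557812224) + (-11112006825558016) + (-793714773254144) + (-56693912375296) + (-4049565169664) + (-289254654976) + (-20661046784) + (-1475789056) + (-105413504) + (-7529536) + (-537824) + (-38416) + (-2744) + (-196) + (-14) + (-1) + (-0.0714286) + (-0.00510204) + (-0.000364431) + (-2.60308e-05) + (-1.85934e-06) + (-1.3281e-07) + (-9.48645e-09) + (-6.77604e-10) + (-4.84003e-11) + (-3.45716e-12) + (-2.4694e-13) + (-1.76386e-14) + (-1.2599e-15) + (-8.99927e-17) + (-6.42805e-18)
Sum = -1.675348721e+17
Rounded to 6 significant figures: -1.67535e+17

-1.67535e+17


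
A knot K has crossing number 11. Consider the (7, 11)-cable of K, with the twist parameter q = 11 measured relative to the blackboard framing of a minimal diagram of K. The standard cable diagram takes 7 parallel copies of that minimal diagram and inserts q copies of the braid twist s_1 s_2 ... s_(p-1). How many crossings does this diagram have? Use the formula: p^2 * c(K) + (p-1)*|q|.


Step 1: Each of the c(K) crossings of the companion diagram becomes p*p = p^2 crossings among the p parallel strands, and each of the |q| twists s_1 s_2 ... s_(p-1) adds (p-1) crossings.
  Crossings = p^2 * c(K) + (p-1)*|q|
Step 2: = 7^2 * 11 + (7-1)*11
Step 3: = 49*11 + 6*11
Step 4: = 539 + 66 = 605

605


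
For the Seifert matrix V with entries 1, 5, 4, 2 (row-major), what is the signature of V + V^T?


Step 1: V + V^T = [[2, 9], [9, 4]]
Step 2: trace = 6, det = -73
Step 3: Discriminant = 6^2 - 4*(-73) = 328
Step 4: Eigenvalues: 12.0554, -6.05539
Step 5: Signature = (# positive eigenvalues) - (# negative eigenvalues) = 0

0


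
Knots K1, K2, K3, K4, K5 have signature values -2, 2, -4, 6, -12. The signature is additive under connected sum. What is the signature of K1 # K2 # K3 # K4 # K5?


The signature is additive under connected sum.
signature(K1 # K2 # K3 # K4 # K5) = (-2) + (2) + (-4) + (6) + (-12)
= -10

-10


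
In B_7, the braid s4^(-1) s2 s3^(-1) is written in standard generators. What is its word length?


The word length counts the number of generators (including inverses).
Listing each generator: s4^(-1), s2, s3^(-1)
There are 3 generators in this braid word.

3


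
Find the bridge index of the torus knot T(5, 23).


The bridge number of T(p,q) is min(p,q).
min(5, 23) = 5

5


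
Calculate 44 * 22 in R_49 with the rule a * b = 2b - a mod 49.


44 * 22 = 2*22 - 44 mod 49
= 44 - 44 mod 49
= 0 mod 49 = 0

0


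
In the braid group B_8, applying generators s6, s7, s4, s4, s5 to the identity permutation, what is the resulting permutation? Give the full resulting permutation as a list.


Starting with identity [1, 2, 3, 4, 5, 6, 7, 8].
Apply generators in sequence:
  After s6: [1, 2, 3, 4, 5, 7, 6, 8]
  After s7: [1, 2, 3, 4, 5, 7, 8, 6]
  After s4: [1, 2, 3, 5, 4, 7, 8, 6]
  After s4: [1, 2, 3, 4, 5, 7, 8, 6]
  After s5: [1, 2, 3, 4, 7, 5, 8, 6]
Final permutation: [1, 2, 3, 4, 7, 5, 8, 6]

[1, 2, 3, 4, 7, 5, 8, 6]


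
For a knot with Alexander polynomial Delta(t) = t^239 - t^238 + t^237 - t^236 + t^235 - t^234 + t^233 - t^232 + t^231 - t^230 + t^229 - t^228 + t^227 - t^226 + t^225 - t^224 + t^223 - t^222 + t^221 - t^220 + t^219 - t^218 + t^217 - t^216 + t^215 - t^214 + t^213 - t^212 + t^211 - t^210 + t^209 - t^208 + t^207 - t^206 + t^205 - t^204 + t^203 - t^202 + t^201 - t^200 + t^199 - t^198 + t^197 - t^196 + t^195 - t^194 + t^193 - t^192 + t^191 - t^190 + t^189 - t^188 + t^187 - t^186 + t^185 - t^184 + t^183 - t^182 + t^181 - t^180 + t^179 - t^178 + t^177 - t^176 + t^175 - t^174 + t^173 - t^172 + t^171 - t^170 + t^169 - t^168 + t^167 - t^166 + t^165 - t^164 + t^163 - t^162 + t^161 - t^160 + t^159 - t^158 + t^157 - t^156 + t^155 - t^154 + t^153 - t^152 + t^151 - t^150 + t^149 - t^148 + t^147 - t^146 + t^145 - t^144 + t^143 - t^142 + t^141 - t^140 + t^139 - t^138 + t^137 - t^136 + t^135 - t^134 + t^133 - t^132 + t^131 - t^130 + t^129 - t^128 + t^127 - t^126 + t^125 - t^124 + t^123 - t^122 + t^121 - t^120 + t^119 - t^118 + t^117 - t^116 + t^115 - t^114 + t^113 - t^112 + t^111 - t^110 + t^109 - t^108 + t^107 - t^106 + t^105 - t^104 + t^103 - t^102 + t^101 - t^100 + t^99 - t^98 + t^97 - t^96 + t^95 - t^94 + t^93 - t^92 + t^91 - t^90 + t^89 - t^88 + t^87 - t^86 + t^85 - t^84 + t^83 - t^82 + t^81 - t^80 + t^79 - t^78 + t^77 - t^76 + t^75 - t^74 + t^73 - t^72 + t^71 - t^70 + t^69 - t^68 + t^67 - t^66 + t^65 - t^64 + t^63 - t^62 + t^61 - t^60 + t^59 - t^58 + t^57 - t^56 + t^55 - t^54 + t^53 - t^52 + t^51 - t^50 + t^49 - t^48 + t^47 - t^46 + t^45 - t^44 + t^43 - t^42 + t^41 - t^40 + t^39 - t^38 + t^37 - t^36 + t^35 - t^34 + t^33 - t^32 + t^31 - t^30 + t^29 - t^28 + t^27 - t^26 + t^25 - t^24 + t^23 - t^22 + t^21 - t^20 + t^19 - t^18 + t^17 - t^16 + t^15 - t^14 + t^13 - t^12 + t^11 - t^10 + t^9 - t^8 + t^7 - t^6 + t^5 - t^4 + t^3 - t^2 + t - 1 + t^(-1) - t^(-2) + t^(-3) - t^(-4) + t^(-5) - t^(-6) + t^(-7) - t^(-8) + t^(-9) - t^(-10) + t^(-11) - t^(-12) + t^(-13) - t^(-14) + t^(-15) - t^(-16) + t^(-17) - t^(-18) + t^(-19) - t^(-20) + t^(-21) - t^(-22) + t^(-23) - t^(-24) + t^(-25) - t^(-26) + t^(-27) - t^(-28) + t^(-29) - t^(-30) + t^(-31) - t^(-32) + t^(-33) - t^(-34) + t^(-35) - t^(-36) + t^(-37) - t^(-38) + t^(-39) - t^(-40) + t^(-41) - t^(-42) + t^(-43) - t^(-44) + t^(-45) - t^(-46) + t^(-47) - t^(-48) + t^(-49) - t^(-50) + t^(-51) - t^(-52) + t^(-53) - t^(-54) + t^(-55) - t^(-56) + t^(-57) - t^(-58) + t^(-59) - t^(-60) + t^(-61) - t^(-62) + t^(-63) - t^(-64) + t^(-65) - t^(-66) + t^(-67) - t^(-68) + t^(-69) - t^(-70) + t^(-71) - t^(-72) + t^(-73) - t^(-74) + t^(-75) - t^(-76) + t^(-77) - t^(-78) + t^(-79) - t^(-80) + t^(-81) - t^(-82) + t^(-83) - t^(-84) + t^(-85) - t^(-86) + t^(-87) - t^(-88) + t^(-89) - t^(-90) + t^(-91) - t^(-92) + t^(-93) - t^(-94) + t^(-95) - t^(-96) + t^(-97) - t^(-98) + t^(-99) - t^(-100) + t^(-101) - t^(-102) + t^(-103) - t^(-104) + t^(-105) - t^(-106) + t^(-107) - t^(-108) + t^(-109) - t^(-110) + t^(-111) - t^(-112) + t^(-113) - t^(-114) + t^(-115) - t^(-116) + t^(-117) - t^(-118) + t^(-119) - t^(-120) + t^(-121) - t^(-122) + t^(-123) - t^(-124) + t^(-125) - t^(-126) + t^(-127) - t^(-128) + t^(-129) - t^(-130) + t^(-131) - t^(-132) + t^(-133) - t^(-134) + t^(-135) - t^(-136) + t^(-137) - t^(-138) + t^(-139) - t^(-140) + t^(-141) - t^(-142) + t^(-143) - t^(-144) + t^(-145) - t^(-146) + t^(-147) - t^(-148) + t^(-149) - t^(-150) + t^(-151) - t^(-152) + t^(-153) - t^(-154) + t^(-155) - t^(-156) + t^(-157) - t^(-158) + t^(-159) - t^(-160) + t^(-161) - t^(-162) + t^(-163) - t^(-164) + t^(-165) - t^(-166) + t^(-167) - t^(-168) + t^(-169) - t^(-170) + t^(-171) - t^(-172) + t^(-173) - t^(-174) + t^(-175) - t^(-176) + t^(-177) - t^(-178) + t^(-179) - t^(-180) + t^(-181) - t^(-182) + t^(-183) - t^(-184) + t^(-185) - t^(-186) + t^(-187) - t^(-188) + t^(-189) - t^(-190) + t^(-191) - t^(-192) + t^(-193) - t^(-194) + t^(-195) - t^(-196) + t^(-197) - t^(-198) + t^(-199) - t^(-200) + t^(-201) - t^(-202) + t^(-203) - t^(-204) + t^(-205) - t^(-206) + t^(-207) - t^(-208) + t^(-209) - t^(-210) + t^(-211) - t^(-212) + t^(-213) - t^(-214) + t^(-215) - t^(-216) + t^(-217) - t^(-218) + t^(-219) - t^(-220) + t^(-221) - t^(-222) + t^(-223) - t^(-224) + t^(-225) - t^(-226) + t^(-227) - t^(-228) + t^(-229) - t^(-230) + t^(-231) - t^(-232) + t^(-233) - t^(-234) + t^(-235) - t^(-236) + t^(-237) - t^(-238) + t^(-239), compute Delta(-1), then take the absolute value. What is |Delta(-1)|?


Step 1: The polynomial has 479 terms with alternating signs, exponents from 239 down to -239.
Step 2: Substitute t = -1. The i-th term has coefficient (-1)^i and exponent (m-i),
  so its value is (-1)^i * (-1)^(m-i) = (-1)^m = -1 for every i.
Step 3: All 479 terms equal -1, so Delta(-1) = 479 * (-1) = -479
Step 4: |Delta(-1)| = 479

479


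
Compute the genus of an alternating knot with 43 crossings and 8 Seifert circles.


For alternating knots, g = (c - s + 1)/2.
= (43 - 8 + 1)/2
= 36/2 = 18

18


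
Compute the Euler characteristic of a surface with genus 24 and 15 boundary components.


chi = 2 - 2g - b
= 2 - 2*24 - 15
= 2 - 48 - 15 = -61

-61


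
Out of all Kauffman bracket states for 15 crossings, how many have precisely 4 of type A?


We choose which 4 of 15 crossings get A-smoothings.
C(15, 4) = 15! / (4! * 11!)
= 1365

1365


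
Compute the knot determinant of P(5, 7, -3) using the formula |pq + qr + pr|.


Step 1: Compute pq + qr + pr.
pq = 5*7 = 35
qr = 7*(-3) = -21
pr = 5*(-3) = -15
pq + qr + pr = 35 + (-21) + (-15) = -1
Step 2: Take absolute value.
det(P(5,7,-3)) = |-1| = 1

1


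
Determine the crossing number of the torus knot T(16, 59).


For a torus knot T(p, q) with gcd(p,q)=1,
the crossing number is min(p*(q-1), q*(p-1)).
p*(q-1) = 16*58 = 928
q*(p-1) = 59*15 = 885
min(928, 885) = 885

885


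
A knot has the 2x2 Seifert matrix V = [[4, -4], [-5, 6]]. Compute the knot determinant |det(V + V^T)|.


Step 1: Form V + V^T where V = [[4, -4], [-5, 6]]
  V^T = [[4, -5], [-4, 6]]
  V + V^T = [[8, -9], [-9, 12]]
Step 2: det(V + V^T) = 8*12 - (-9)*(-9)
  = 96 - 81 = 15
Step 3: Knot determinant = |det(V + V^T)| = |15| = 15

15


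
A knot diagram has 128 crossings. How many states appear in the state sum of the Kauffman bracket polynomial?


Each crossing contributes 2 choices (A-smoothing or B-smoothing).
Total states = 2^128 = 340282366920938463463374607431768211456

340282366920938463463374607431768211456


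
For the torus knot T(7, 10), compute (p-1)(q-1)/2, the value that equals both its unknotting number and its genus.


For a torus knot T(p,q), both the unknotting number and genus equal (p-1)(q-1)/2.
= (7-1)(10-1)/2
= 6*9/2
= 54/2 = 27

27


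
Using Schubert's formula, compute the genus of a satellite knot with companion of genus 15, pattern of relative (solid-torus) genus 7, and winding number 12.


Schubert: g(satellite) = g_rel(pattern) + |winding| * g(companion),
where g_rel(pattern) is the genus of the pattern relative to the solid torus.
= 7 + 12 * 15
= 7 + 180 = 187

187


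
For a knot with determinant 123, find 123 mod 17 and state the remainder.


Step 1: A knot is p-colorable if and only if p divides its determinant.
Step 2: Compute 123 mod 17.
123 = 7 * 17 + 4
Step 3: 123 mod 17 = 4
Step 4: The knot is 17-colorable: no

4


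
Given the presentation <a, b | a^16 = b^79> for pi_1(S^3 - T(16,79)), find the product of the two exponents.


The relation is a^16 = b^79.
Product of exponents = 16 * 79
= 1264

1264


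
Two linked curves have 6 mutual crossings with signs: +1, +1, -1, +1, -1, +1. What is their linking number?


Step 1: Count positive crossings: 4
Step 2: Count negative crossings: 2
Step 3: Sum of signs = 4 - 2 = 2
Step 4: Linking number = sum/2 = 2/2 = 1

1


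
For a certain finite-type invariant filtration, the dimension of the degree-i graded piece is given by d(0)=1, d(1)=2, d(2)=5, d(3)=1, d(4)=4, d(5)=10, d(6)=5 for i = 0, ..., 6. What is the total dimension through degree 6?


Total dimension = d(0) + d(1) + ... + d(6)
= 1 + 2 + 5 + 1 + 4 + 10 + 5
= 28

28


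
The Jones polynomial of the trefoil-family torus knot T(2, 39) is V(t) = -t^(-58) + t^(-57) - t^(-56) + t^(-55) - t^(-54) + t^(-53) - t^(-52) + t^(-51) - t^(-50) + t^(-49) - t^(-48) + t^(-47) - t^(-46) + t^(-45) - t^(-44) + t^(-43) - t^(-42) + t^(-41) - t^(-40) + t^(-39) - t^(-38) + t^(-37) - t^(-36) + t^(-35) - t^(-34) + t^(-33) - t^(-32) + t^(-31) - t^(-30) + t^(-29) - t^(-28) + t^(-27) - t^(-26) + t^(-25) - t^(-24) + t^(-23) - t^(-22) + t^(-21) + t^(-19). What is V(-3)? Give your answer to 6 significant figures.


Substituting t = -3 into V(t) = -t^(-58) + t^(-57) - t^(-56) + t^(-55) - t^(-54) + t^(-53) - t^(-52) + t^(-51) - t^(-50) + t^(-49) - t^(-48) + t^(-47) - t^(-46) + t^(-45) - t^(-44) + t^(-43) - t^(-42) + t^(-41) - t^(-40) + t^(-39) - t^(-38) + t^(-37) - t^(-36) + t^(-35) - t^(-34) + t^(-33) - t^(-32) + t^(-31) - t^(-30) + t^(-29) - t^(-28) + t^(-27) - t^(-26) + t^(-25) - t^(-24) + t^(-23) - t^(-22) + t^(-21) + t^(-19):
  (-)t^(-58) = -2.12308e-28
  (+)t^(-57) = -6.36925e-28
  (-)t^(-56) = -1.91078e-27
  (+)t^(-55) = -5.73233e-27
  (-)t^(-54) = -1.7197e-26
  (+)t^(-53) = -5.15909e-26
  (-)t^(-52) = -1.54773e-25
  (+)t^(-51) = -4.64319e-25
  (-)t^(-50) = -1.39296e-24
  (+)t^(-49) = -4.17887e-24
  (-)t^(-48) = -1.25366e-23
  (+)t^(-47) = -3.76098e-23
  (-)t^(-46) = -1.12829e-22
  (+)t^(-45) = -3.38488e-22
  (-)t^(-44) = -1.01546e-21
  (+)t^(-43) = -3.04639e-21
  (-)t^(-42) = -9.13918e-21
  (+)t^(-41) = -2.74175e-20
  (-)t^(-40) = -8.22526e-20
  (+)t^(-39) = -2.46758e-19
  (-)t^(-38) = -7.40274e-19
  (+)t^(-37) = -2.22082e-18
  (-)t^(-36) = -6.66246e-18
  (+)t^(-35) = -1.99874e-17
  (-)t^(-34) = -5.99622e-17
  (+)t^(-33) = -1.79887e-16
  (-)t^(-32) = -5.3966e-16
  (+)t^(-31) = -1.61898e-15
  (-)t^(-30) = -4.85694e-15
  (+)t^(-29) = -1.45708e-14
  (-)t^(-28) = -4.37124e-14
  (+)t^(-27) = -1.31137e-13
  (-)t^(-26) = -3.93412e-13
  (+)t^(-25) = -1.18024e-12
  (-)t^(-24) = -3.54071e-12
  (+)t^(-23) = -1.06221e-11
  (-)t^(-22) = -3.18664e-11
  (+)t^(-21) = -9.55991e-11
  (+)t^(-19) = -8.60392e-10
Sum = (-2.12308e-28) + (-6.36925e-28) + (-1.91078e-27) + (-5.73233e-27) + (-1.7197e-26) + (-5.15909e-26) + (-1.54773e-25) + (-4.64319e-25) + (-1.39296e-24) + (-4.17887e-24) + (-1.25366e-23) + (-3.76098e-23) + (-1.12829e-22) + (-3.38488e-22) + (-1.01546e-21) + (-3.04639e-21) + (-9.13918e-21) + (-2.74175e-20) + (-8.22526e-20) + (-2.46758e-19) + (-7.40274e-19) + (-2.22082e-18) + (-6.66246e-18) + (-1.99874e-17) + (-5.99622e-17) + (-1.79887e-16) + (-5.3966e-16) + (-1.61898e-15) + (-4.85694e-15) + (-1.45708e-14) + (-4.37124e-14) + (-1.31137e-13) + (-3.93412e-13) + (-1.18024e-12) + (-3.54071e-12) + (-1.06221e-11) + (-3.18664e-11) + (-9.55991e-11) + (-8.60392e-10)
= -1.003790197e-09
Rounded to 6 significant figures: -1.00379e-09

-1.00379e-09


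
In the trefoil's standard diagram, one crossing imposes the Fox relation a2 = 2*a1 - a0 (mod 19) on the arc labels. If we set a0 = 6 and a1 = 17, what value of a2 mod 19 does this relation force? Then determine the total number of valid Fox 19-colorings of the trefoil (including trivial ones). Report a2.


Step 1: Apply the given crossing relation 2*a1 - a0 - a2 = 0 (mod 19).
  a2 = 2*a1 - a0 mod 19
  a2 = 2*17 - 6 mod 19
  a2 = 34 - 6 mod 19
  a2 = 28 mod 19 = 9
Step 2: The trefoil has determinant 3.
  Number of Fox p-colorings (p prime) is p^2 if p = 3, else p.
  Since 19 does not divide 3, only trivial (constant) colorings exist.
  (So the trial a0 = 6, a1 = 17 with a0 != a1 does NOT extend to a valid coloring of the whole trefoil: the other two crossing relations require 3*(a1 - a0) = 0 (mod 19), which fails.)
  Total colorings = 19
Step 3: a2 = 9, total Fox 19-colorings = 19

9


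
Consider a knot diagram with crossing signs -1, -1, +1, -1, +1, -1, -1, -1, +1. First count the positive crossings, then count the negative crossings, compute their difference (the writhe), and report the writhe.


Step 1: Count positive crossings (+1).
Positive crossings: 3
Step 2: Count negative crossings (-1).
Negative crossings: 6
Step 3: Writhe = (positive) - (negative)
w = 3 - 6 = -3
Step 4: |w| = 3, and w is negative

-3


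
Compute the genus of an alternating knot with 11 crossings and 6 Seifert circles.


For alternating knots, g = (c - s + 1)/2.
= (11 - 6 + 1)/2
= 6/2 = 3

3


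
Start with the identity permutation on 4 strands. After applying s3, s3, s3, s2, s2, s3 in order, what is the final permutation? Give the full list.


Starting with identity [1, 2, 3, 4].
Apply generators in sequence:
  After s3: [1, 2, 4, 3]
  After s3: [1, 2, 3, 4]
  After s3: [1, 2, 4, 3]
  After s2: [1, 4, 2, 3]
  After s2: [1, 2, 4, 3]
  After s3: [1, 2, 3, 4]
Final permutation: [1, 2, 3, 4]

[1, 2, 3, 4]


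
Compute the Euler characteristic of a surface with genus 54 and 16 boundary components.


chi = 2 - 2g - b
= 2 - 2*54 - 16
= 2 - 108 - 16 = -122

-122


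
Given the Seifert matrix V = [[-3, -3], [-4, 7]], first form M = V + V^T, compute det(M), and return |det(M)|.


Step 1: Form V + V^T where V = [[-3, -3], [-4, 7]]
  V^T = [[-3, -4], [-3, 7]]
  V + V^T = [[-6, -7], [-7, 14]]
Step 2: det(V + V^T) = (-6)*14 - (-7)*(-7)
  = -84 - 49 = -133
Step 3: Knot determinant = |det(V + V^T)| = |-133| = 133

133


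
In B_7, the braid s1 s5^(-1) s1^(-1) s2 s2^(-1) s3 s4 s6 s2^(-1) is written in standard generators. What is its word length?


The word length counts the number of generators (including inverses).
Listing each generator: s1, s5^(-1), s1^(-1), s2, s2^(-1), s3, s4, s6, s2^(-1)
There are 9 generators in this braid word.

9


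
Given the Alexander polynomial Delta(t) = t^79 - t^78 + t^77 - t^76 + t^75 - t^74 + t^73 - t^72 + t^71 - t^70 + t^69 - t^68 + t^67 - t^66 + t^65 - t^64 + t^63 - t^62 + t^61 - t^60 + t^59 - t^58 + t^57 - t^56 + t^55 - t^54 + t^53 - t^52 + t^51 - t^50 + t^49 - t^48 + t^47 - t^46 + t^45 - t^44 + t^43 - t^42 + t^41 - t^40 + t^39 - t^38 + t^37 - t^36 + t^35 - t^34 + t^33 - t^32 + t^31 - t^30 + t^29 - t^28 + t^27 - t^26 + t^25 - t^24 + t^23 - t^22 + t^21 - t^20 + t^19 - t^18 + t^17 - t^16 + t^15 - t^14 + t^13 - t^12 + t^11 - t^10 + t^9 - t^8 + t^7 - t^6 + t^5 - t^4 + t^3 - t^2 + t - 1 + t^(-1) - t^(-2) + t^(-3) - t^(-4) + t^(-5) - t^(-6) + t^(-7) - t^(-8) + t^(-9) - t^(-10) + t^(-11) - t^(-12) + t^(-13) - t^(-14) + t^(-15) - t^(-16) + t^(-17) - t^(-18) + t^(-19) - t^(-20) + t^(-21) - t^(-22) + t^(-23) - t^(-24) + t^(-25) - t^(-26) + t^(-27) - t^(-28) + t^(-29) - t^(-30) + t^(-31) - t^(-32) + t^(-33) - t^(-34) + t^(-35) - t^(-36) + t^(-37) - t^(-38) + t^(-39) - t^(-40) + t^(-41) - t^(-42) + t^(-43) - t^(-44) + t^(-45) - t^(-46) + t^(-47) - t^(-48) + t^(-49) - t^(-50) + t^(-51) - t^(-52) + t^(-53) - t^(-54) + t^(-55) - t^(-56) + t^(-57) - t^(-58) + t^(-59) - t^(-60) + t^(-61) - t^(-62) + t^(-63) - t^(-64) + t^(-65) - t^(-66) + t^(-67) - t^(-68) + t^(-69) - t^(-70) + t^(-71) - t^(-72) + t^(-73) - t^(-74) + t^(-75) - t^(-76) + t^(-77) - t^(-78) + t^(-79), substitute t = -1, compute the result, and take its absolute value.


Step 1: The polynomial has 159 terms with alternating signs, exponents from 79 down to -79.
Step 2: Substitute t = -1. The i-th term has coefficient (-1)^i and exponent (m-i),
  so its value is (-1)^i * (-1)^(m-i) = (-1)^m = -1 for every i.
Step 3: All 159 terms equal -1, so Delta(-1) = 159 * (-1) = -159
Step 4: |Delta(-1)| = 159

159


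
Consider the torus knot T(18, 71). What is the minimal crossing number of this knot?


For a torus knot T(p, q) with gcd(p,q)=1,
the crossing number is min(p*(q-1), q*(p-1)).
p*(q-1) = 18*70 = 1260
q*(p-1) = 71*17 = 1207
min(1260, 1207) = 1207

1207


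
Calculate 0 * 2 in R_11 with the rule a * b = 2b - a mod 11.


0 * 2 = 2*2 - 0 mod 11
= 4 - 0 mod 11
= 4 mod 11 = 4

4


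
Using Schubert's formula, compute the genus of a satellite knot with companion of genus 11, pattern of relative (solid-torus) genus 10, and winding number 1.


Schubert: g(satellite) = g_rel(pattern) + |winding| * g(companion),
where g_rel(pattern) is the genus of the pattern relative to the solid torus.
= 10 + 1 * 11
= 10 + 11 = 21

21


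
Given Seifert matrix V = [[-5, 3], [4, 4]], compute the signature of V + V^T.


Step 1: V + V^T = [[-10, 7], [7, 8]]
Step 2: trace = -2, det = -129
Step 3: Discriminant = (-2)^2 - 4*(-129) = 520
Step 4: Eigenvalues: 10.4018, -12.4018
Step 5: Signature = (# positive eigenvalues) - (# negative eigenvalues) = 0

0


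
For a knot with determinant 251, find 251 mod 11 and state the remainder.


Step 1: A knot is p-colorable if and only if p divides its determinant.
Step 2: Compute 251 mod 11.
251 = 22 * 11 + 9
Step 3: 251 mod 11 = 9
Step 4: The knot is 11-colorable: no

9


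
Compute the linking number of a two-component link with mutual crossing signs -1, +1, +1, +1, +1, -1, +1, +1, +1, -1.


Step 1: Count positive crossings: 7
Step 2: Count negative crossings: 3
Step 3: Sum of signs = 7 - 3 = 4
Step 4: Linking number = sum/2 = 4/2 = 2

2


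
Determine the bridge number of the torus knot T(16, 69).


The bridge number of T(p,q) is min(p,q).
min(16, 69) = 16

16


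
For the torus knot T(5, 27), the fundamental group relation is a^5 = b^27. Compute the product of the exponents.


The relation is a^5 = b^27.
Product of exponents = 5 * 27
= 135

135


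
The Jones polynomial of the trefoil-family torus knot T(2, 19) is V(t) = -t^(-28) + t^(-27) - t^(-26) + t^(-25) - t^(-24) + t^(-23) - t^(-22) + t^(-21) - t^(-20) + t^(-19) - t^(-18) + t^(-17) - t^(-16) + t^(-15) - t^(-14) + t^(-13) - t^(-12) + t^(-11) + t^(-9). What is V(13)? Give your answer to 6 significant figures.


Substituting t = 13 into V(t) = -t^(-28) + t^(-27) - t^(-26) + t^(-25) - t^(-24) + t^(-23) - t^(-22) + t^(-21) - t^(-20) + t^(-19) - t^(-18) + t^(-17) - t^(-16) + t^(-15) - t^(-14) + t^(-13) - t^(-12) + t^(-11) + t^(-9):
  (-)t^(-28) = -6.45039e-32
  (+)t^(-27) = 8.38551e-31
  (-)t^(-26) = -1.09012e-29
  (+)t^(-25) = 1.41715e-28
  (-)t^(-24) = -1.8423e-27
  (+)t^(-23) = 2.39499e-26
  (-)t^(-22) = -3.11348e-25
  (+)t^(-21) = 4.04753e-24
  (-)t^(-20) = -5.26178e-23
  (+)t^(-19) = 6.84032e-22
  (-)t^(-18) = -8.89241e-21
  (+)t^(-17) = 1.15601e-19
  (-)t^(-16) = -1.50282e-18
  (+)t^(-15) = 1.95366e-17
  (-)t^(-14) = -2.53976e-16
  (+)t^(-13) = 3.30169e-15
  (-)t^(-12) = -4.2922e-14
  (+)t^(-11) = 5.57986e-13
  (+)t^(-9) = 9.42996e-11
Sum = (-6.45039e-32) + (8.38551e-31) + (-1.09012e-29) + (1.41715e-28) + (-1.8423e-27) + (2.39499e-26) + (-3.11348e-25) + (4.04753e-24) + (-5.26178e-23) + (6.84032e-22) + (-8.89241e-21) + (1.15601e-19) + (-1.50282e-18) + (1.95366e-17) + (-2.53976e-16) + (3.30169e-15) + (-4.2922e-14) + (5.57986e-13) + (9.42996e-11)
= 9.481772502e-11
Rounded to 6 significant figures: 9.48177e-11

9.48177e-11
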